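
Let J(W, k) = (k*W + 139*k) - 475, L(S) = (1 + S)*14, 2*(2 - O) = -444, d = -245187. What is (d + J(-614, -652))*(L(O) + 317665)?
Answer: 20544350970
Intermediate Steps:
O = 224 (O = 2 - ½*(-444) = 2 + 222 = 224)
L(S) = 14 + 14*S
J(W, k) = -475 + 139*k + W*k (J(W, k) = (W*k + 139*k) - 475 = (139*k + W*k) - 475 = -475 + 139*k + W*k)
(d + J(-614, -652))*(L(O) + 317665) = (-245187 + (-475 + 139*(-652) - 614*(-652)))*((14 + 14*224) + 317665) = (-245187 + (-475 - 90628 + 400328))*((14 + 3136) + 317665) = (-245187 + 309225)*(3150 + 317665) = 64038*320815 = 20544350970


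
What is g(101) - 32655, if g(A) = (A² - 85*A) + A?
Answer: -30938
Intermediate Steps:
g(A) = A² - 84*A
g(101) - 32655 = 101*(-84 + 101) - 32655 = 101*17 - 32655 = 1717 - 32655 = -30938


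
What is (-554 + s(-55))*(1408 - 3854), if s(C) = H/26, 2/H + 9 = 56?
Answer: 827953878/611 ≈ 1.3551e+6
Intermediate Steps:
H = 2/47 (H = 2/(-9 + 56) = 2/47 ≈ 0.042553)
s(C) = 1/611 (s(C) = (2/47)/26 = (2/47)*(1/26) = 1/611)
(-554 + s(-55))*(1408 - 3854) = (-554 + 1/611)*(1408 - 3854) = -338493/611*(-2446) = 827953878/611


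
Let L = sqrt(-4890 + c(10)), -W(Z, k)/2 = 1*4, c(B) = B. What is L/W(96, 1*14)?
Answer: -I*sqrt(305)/2 ≈ -8.7321*I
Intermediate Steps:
W(Z, k) = -8 (W(Z, k) = -2*4 = -8)
L = 4*I*sqrt(305) (L = sqrt(-4890 + 10) = sqrt(-4880) = 4*I*sqrt(305) ≈ 69.857*I)
L/W(96, 1*14) = (4*I*sqrt(305))/(-8) = (4*I*sqrt(305))*(-1/8) = -I*sqrt(305)/2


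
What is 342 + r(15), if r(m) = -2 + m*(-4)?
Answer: 280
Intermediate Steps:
r(m) = -2 - 4*m
342 + r(15) = 342 + (-2 - 4*15) = 342 + (-2 - 60) = 342 - 62 = 280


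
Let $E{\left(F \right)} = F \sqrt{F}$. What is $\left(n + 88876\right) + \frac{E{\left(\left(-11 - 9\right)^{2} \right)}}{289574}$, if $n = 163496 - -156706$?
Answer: $\frac{59229180386}{144787} \approx 4.0908 \cdot 10^{5}$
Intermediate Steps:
$E{\left(F \right)} = F^{\frac{3}{2}}$
$n = 320202$ ($n = 163496 + 156706 = 320202$)
$\left(n + 88876\right) + \frac{E{\left(\left(-11 - 9\right)^{2} \right)}}{289574} = \left(320202 + 88876\right) + \frac{\left(\left(-11 - 9\right)^{2}\right)^{\frac{3}{2}}}{289574} = 409078 + \left(\left(-20\right)^{2}\right)^{\frac{3}{2}} \cdot \frac{1}{289574} = 409078 + 400^{\frac{3}{2}} \cdot \frac{1}{289574} = 409078 + 8000 \cdot \frac{1}{289574} = 409078 + \frac{4000}{144787} = \frac{59229180386}{144787}$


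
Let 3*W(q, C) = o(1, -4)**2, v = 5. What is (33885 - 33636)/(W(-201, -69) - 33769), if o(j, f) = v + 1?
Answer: -249/33757 ≈ -0.0073762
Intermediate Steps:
o(j, f) = 6 (o(j, f) = 5 + 1 = 6)
W(q, C) = 12 (W(q, C) = (1/3)*6**2 = (1/3)*36 = 12)
(33885 - 33636)/(W(-201, -69) - 33769) = (33885 - 33636)/(12 - 33769) = 249/(-33757) = 249*(-1/33757) = -249/33757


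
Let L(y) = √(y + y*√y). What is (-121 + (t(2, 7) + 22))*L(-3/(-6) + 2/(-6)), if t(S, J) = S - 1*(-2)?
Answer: -95*√(6 + √6)/6 ≈ -46.024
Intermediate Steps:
t(S, J) = 2 + S (t(S, J) = S + 2 = 2 + S)
L(y) = √(y + y^(3/2))
(-121 + (t(2, 7) + 22))*L(-3/(-6) + 2/(-6)) = (-121 + ((2 + 2) + 22))*√((-3/(-6) + 2/(-6)) + (-3/(-6) + 2/(-6))^(3/2)) = (-121 + (4 + 22))*√((-3*(-⅙) + 2*(-⅙)) + (-3*(-⅙) + 2*(-⅙))^(3/2)) = (-121 + 26)*√((½ - ⅓) + (½ - ⅓)^(3/2)) = -95*√(⅙ + (⅙)^(3/2)) = -95*√(⅙ + √6/36)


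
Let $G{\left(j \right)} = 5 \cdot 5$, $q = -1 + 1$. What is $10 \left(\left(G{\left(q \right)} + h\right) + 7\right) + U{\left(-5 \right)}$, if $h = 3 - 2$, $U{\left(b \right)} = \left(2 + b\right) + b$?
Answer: $322$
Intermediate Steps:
$q = 0$
$U{\left(b \right)} = 2 + 2 b$
$h = 1$ ($h = 3 - 2 = 1$)
$G{\left(j \right)} = 25$
$10 \left(\left(G{\left(q \right)} + h\right) + 7\right) + U{\left(-5 \right)} = 10 \left(\left(25 + 1\right) + 7\right) + \left(2 + 2 \left(-5\right)\right) = 10 \left(26 + 7\right) + \left(2 - 10\right) = 10 \cdot 33 - 8 = 330 - 8 = 322$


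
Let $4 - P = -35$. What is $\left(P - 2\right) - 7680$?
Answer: $-7643$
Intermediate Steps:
$P = 39$ ($P = 4 - -35 = 4 + 35 = 39$)
$\left(P - 2\right) - 7680 = \left(39 - 2\right) - 7680 = 37 - 7680 = -7643$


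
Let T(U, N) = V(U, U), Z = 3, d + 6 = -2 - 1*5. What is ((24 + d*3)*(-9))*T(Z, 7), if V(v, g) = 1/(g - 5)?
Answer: -135/2 ≈ -67.500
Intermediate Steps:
d = -13 (d = -6 + (-2 - 1*5) = -6 + (-2 - 5) = -6 - 7 = -13)
V(v, g) = 1/(-5 + g)
T(U, N) = 1/(-5 + U)
((24 + d*3)*(-9))*T(Z, 7) = ((24 - 13*3)*(-9))/(-5 + 3) = ((24 - 39)*(-9))/(-2) = -15*(-9)*(-½) = 135*(-½) = -135/2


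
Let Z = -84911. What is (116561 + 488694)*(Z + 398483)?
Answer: 189791020860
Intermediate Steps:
(116561 + 488694)*(Z + 398483) = (116561 + 488694)*(-84911 + 398483) = 605255*313572 = 189791020860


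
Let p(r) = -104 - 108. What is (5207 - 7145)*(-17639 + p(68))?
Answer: 34595238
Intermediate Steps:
p(r) = -212
(5207 - 7145)*(-17639 + p(68)) = (5207 - 7145)*(-17639 - 212) = -1938*(-17851) = 34595238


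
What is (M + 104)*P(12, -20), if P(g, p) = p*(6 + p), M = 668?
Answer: 216160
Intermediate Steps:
(M + 104)*P(12, -20) = (668 + 104)*(-20*(6 - 20)) = 772*(-20*(-14)) = 772*280 = 216160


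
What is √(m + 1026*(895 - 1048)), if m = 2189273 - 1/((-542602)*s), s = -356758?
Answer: √19038686338808543997466251301/96788802158 ≈ 1425.6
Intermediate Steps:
m = 423794222533702267/193577604316 (m = 2189273 - 1/((-542602)*(-356758)) = 2189273 - (-1)*(-1)/(542602*356758) = 2189273 - 1*1/193577604316 = 2189273 - 1/193577604316 = 423794222533702267/193577604316 ≈ 2.1893e+6)
√(m + 1026*(895 - 1048)) = √(423794222533702267/193577604316 + 1026*(895 - 1048)) = √(423794222533702267/193577604316 + 1026*(-153)) = √(423794222533702267/193577604316 - 156978) = √(393406797363385219/193577604316) = √19038686338808543997466251301/96788802158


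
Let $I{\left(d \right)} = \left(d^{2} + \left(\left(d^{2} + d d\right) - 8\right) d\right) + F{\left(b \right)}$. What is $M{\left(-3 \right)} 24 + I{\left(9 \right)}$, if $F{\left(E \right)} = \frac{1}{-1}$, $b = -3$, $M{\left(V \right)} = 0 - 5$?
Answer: $1346$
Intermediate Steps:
$M{\left(V \right)} = -5$
$F{\left(E \right)} = -1$
$I{\left(d \right)} = -1 + d^{2} + d \left(-8 + 2 d^{2}\right)$ ($I{\left(d \right)} = \left(d^{2} + \left(\left(d^{2} + d d\right) - 8\right) d\right) - 1 = \left(d^{2} + \left(\left(d^{2} + d^{2}\right) - 8\right) d\right) - 1 = \left(d^{2} + \left(2 d^{2} - 8\right) d\right) - 1 = \left(d^{2} + \left(-8 + 2 d^{2}\right) d\right) - 1 = \left(d^{2} + d \left(-8 + 2 d^{2}\right)\right) - 1 = -1 + d^{2} + d \left(-8 + 2 d^{2}\right)$)
$M{\left(-3 \right)} 24 + I{\left(9 \right)} = \left(-5\right) 24 + \left(-1 + 9^{2} - 72 + 2 \cdot 9^{3}\right) = -120 + \left(-1 + 81 - 72 + 2 \cdot 729\right) = -120 + \left(-1 + 81 - 72 + 1458\right) = -120 + 1466 = 1346$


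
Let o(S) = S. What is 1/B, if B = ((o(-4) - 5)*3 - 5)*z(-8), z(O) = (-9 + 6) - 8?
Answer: 1/352 ≈ 0.0028409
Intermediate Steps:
z(O) = -11 (z(O) = -3 - 8 = -11)
B = 352 (B = ((-4 - 5)*3 - 5)*(-11) = (-9*3 - 5)*(-11) = (-27 - 5)*(-11) = -32*(-11) = 352)
1/B = 1/352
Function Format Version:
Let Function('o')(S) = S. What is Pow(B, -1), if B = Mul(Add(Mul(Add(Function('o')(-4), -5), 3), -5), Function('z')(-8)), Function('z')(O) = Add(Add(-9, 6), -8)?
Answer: Rational(1, 352) ≈ 0.0028409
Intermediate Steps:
Function('z')(O) = -11 (Function('z')(O) = Add(-3, -8) = -11)
B = 352 (B = Mul(Add(Mul(Add(-4, -5), 3), -5), -11) = Mul(Add(Mul(-9, 3), -5), -11) = Mul(Add(-27, -5), -11) = Mul(-32, -11) = 352)
Pow(B, -1) = Pow(352, -1) = Rational(1, 352)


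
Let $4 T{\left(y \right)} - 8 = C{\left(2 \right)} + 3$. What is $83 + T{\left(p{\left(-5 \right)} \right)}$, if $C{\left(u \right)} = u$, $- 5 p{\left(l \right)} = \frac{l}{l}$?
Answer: $\frac{345}{4} \approx 86.25$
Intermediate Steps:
$p{\left(l \right)} = - \frac{1}{5}$ ($p{\left(l \right)} = - \frac{l \frac{1}{l}}{5} = \left(- \frac{1}{5}\right) 1 = - \frac{1}{5}$)
$T{\left(y \right)} = \frac{13}{4}$ ($T{\left(y \right)} = 2 + \frac{2 + 3}{4} = 2 + \frac{1}{4} \cdot 5 = 2 + \frac{5}{4} = \frac{13}{4}$)
$83 + T{\left(p{\left(-5 \right)} \right)} = 83 + \frac{13}{4} = \frac{345}{4}$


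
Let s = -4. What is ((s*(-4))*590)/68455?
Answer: 1888/13691 ≈ 0.13790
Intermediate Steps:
((s*(-4))*590)/68455 = (-4*(-4)*590)/68455 = (16*590)*(1/68455) = 9440*(1/68455) = 1888/13691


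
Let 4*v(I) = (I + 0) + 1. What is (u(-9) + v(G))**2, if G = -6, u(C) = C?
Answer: 1681/16 ≈ 105.06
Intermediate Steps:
v(I) = 1/4 + I/4 (v(I) = ((I + 0) + 1)/4 = (I + 1)/4 = (1 + I)/4 = 1/4 + I/4)
(u(-9) + v(G))**2 = (-9 + (1/4 + (1/4)*(-6)))**2 = (-9 + (1/4 - 3/2))**2 = (-9 - 5/4)**2 = (-41/4)**2 = 1681/16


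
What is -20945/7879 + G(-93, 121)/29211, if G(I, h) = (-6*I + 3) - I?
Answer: -202223843/76717823 ≈ -2.6359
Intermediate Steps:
G(I, h) = 3 - 7*I (G(I, h) = (3 - 6*I) - I = 3 - 7*I)
-20945/7879 + G(-93, 121)/29211 = -20945/7879 + (3 - 7*(-93))/29211 = -20945*1/7879 + (3 + 651)*(1/29211) = -20945/7879 + 654*(1/29211) = -20945/7879 + 218/9737 = -202223843/76717823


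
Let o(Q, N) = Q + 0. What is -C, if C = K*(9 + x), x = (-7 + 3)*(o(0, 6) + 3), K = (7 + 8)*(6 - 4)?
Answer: 90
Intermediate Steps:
o(Q, N) = Q
K = 30 (K = 15*2 = 30)
x = -12 (x = (-7 + 3)*(0 + 3) = -4*3 = -12)
C = -90 (C = 30*(9 - 12) = 30*(-3) = -90)
-C = -1*(-90) = 90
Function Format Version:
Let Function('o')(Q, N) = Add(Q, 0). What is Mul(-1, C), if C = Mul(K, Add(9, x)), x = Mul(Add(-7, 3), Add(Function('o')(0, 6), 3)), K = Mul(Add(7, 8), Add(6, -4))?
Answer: 90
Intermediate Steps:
Function('o')(Q, N) = Q
K = 30 (K = Mul(15, 2) = 30)
x = -12 (x = Mul(Add(-7, 3), Add(0, 3)) = Mul(-4, 3) = -12)
C = -90 (C = Mul(30, Add(9, -12)) = Mul(30, -3) = -90)
Mul(-1, C) = Mul(-1, -90) = 90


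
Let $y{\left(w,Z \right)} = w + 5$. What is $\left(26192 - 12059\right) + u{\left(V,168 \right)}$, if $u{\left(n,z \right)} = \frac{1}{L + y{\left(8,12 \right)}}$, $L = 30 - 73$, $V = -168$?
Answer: $\frac{423989}{30} \approx 14133.0$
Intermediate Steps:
$y{\left(w,Z \right)} = 5 + w$
$L = -43$ ($L = 30 - 73 = -43$)
$u{\left(n,z \right)} = - \frac{1}{30}$ ($u{\left(n,z \right)} = \frac{1}{-43 + \left(5 + 8\right)} = \frac{1}{-43 + 13} = \frac{1}{-30} = - \frac{1}{30}$)
$\left(26192 - 12059\right) + u{\left(V,168 \right)} = \left(26192 - 12059\right) - \frac{1}{30} = 14133 - \frac{1}{30} = \frac{423989}{30}$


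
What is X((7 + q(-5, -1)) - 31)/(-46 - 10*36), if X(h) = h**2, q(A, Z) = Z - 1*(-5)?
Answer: -200/203 ≈ -0.98522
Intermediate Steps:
q(A, Z) = 5 + Z (q(A, Z) = Z + 5 = 5 + Z)
X((7 + q(-5, -1)) - 31)/(-46 - 10*36) = ((7 + (5 - 1)) - 31)**2/(-46 - 10*36) = ((7 + 4) - 31)**2/(-46 - 360) = (11 - 31)**2/(-406) = (-20)**2*(-1/406) = 400*(-1/406) = -200/203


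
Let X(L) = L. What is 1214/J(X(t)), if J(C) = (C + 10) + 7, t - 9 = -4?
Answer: 607/11 ≈ 55.182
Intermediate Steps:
t = 5 (t = 9 - 4 = 5)
J(C) = 17 + C (J(C) = (10 + C) + 7 = 17 + C)
1214/J(X(t)) = 1214/(17 + 5) = 1214/22 = 1214*(1/22) = 607/11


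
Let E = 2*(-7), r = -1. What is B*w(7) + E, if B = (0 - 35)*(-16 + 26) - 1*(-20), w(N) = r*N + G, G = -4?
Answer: 3616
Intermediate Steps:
E = -14
w(N) = -4 - N (w(N) = -N - 4 = -4 - N)
B = -330 (B = -35*10 + 20 = -350 + 20 = -330)
B*w(7) + E = -330*(-4 - 1*7) - 14 = -330*(-4 - 7) - 14 = -330*(-11) - 14 = 3630 - 14 = 3616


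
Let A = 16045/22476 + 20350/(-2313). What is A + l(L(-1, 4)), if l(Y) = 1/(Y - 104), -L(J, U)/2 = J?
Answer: -2384443751/294592932 ≈ -8.0940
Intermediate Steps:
L(J, U) = -2*J
A = -140091505/17328996 (A = 16045*(1/22476) + 20350*(-1/2313) = 16045/22476 - 20350/2313 = -140091505/17328996 ≈ -8.0842)
l(Y) = 1/(-104 + Y)
A + l(L(-1, 4)) = -140091505/17328996 + 1/(-104 - 2*(-1)) = -140091505/17328996 + 1/(-104 + 2) = -140091505/17328996 + 1/(-102) = -140091505/17328996 - 1/102 = -2384443751/294592932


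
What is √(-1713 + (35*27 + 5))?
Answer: I*√763 ≈ 27.622*I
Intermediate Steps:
√(-1713 + (35*27 + 5)) = √(-1713 + (945 + 5)) = √(-1713 + 950) = √(-763) = I*√763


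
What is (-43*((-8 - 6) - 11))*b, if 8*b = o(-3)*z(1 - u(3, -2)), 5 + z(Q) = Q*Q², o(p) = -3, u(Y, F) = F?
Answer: -35475/4 ≈ -8868.8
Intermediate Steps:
z(Q) = -5 + Q³ (z(Q) = -5 + Q*Q² = -5 + Q³)
b = -33/4 (b = (-3*(-5 + (1 - 1*(-2))³))/8 = (-3*(-5 + (1 + 2)³))/8 = (-3*(-5 + 3³))/8 = (-3*(-5 + 27))/8 = (-3*22)/8 = (⅛)*(-66) = -33/4 ≈ -8.2500)
(-43*((-8 - 6) - 11))*b = -43*((-8 - 6) - 11)*(-33/4) = -43*(-14 - 11)*(-33/4) = -43*(-25)*(-33/4) = 1075*(-33/4) = -35475/4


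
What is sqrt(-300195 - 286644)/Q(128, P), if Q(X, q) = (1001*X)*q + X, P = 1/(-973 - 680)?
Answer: 1653*I*sqrt(586839)/83456 ≈ 15.173*I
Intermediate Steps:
P = -1/1653 (P = 1/(-1653) = -1/1653 ≈ -0.00060496)
Q(X, q) = X + 1001*X*q (Q(X, q) = 1001*X*q + X = X + 1001*X*q)
sqrt(-300195 - 286644)/Q(128, P) = sqrt(-300195 - 286644)/((128*(1 + 1001*(-1/1653)))) = sqrt(-586839)/((128*(1 - 1001/1653))) = (I*sqrt(586839))/((128*(652/1653))) = (I*sqrt(586839))/(83456/1653) = (I*sqrt(586839))*(1653/83456) = 1653*I*sqrt(586839)/83456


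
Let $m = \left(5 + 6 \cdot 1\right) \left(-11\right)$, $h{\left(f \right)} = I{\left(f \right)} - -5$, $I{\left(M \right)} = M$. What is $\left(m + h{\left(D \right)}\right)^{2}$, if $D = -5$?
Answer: $14641$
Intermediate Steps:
$h{\left(f \right)} = 5 + f$ ($h{\left(f \right)} = f - -5 = f + 5 = 5 + f$)
$m = -121$ ($m = \left(5 + 6\right) \left(-11\right) = 11 \left(-11\right) = -121$)
$\left(m + h{\left(D \right)}\right)^{2} = \left(-121 + \left(5 - 5\right)\right)^{2} = \left(-121 + 0\right)^{2} = \left(-121\right)^{2} = 14641$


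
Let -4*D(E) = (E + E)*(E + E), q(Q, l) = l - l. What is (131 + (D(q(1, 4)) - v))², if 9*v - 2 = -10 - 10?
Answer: 17689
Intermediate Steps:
q(Q, l) = 0
v = -2 (v = 2/9 + (-10 - 10)/9 = 2/9 + (⅑)*(-20) = 2/9 - 20/9 = -2)
D(E) = -E² (D(E) = -(E + E)*(E + E)/4 = -2*E*2*E/4 = -E²)
(131 + (D(q(1, 4)) - v))² = (131 + (-1*0² - 1*(-2)))² = (131 + (-1*0 + 2))² = (131 + (0 + 2))² = (131 + 2)² = 133² = 17689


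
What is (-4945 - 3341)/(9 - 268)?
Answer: 8286/259 ≈ 31.992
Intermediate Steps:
(-4945 - 3341)/(9 - 268) = -8286/(-259) = -8286*(-1/259) = 8286/259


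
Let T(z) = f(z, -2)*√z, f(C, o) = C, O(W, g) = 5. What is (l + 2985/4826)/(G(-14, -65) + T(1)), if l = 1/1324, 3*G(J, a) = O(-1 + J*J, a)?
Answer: 5935449/25558496 ≈ 0.23223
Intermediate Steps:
G(J, a) = 5/3 (G(J, a) = (⅓)*5 = 5/3)
T(z) = z^(3/2) (T(z) = z*√z = z^(3/2))
l = 1/1324 ≈ 0.00075529
(l + 2985/4826)/(G(-14, -65) + T(1)) = (1/1324 + 2985/4826)/(5/3 + 1^(3/2)) = (1/1324 + 2985*(1/4826))/(5/3 + 1) = (1/1324 + 2985/4826)/(8/3) = (1978483/3194812)*(3/8) = 5935449/25558496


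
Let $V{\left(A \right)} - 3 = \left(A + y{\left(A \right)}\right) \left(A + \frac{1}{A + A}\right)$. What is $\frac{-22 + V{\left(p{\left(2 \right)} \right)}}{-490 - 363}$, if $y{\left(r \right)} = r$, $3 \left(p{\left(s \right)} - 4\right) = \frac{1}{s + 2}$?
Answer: $- \frac{1105}{61416} \approx -0.017992$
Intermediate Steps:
$p{\left(s \right)} = 4 + \frac{1}{3 \left(2 + s\right)}$ ($p{\left(s \right)} = 4 + \frac{1}{3 \left(s + 2\right)} = 4 + \frac{1}{3 \left(2 + s\right)}$)
$V{\left(A \right)} = 3 + 2 A \left(A + \frac{1}{2 A}\right)$ ($V{\left(A \right)} = 3 + \left(A + A\right) \left(A + \frac{1}{A + A}\right) = 3 + 2 A \left(A + \frac{1}{2 A}\right)$)
$\frac{-22 + V{\left(p{\left(2 \right)} \right)}}{-490 - 363} = \frac{-22 + \left(4 + 2 \left(\frac{25 + 12 \cdot 2}{3 \left(2 + 2\right)}\right)^{2}\right)}{-490 - 363} = \frac{-22 + \left(4 + 2 \left(\frac{25 + 24}{3 \cdot 4}\right)^{2}\right)}{-853} = \left(-22 + \left(4 + 2 \left(\frac{1}{3} \cdot \frac{1}{4} \cdot 49\right)^{2}\right)\right) \left(- \frac{1}{853}\right) = \left(-22 + \left(4 + 2 \left(\frac{49}{12}\right)^{2}\right)\right) \left(- \frac{1}{853}\right) = \left(-22 + \left(4 + 2 \cdot \frac{2401}{144}\right)\right) \left(- \frac{1}{853}\right) = \left(-22 + \left(4 + \frac{2401}{72}\right)\right) \left(- \frac{1}{853}\right) = \left(-22 + \frac{2689}{72}\right) \left(- \frac{1}{853}\right) = \frac{1105}{72} \left(- \frac{1}{853}\right) = - \frac{1105}{61416}$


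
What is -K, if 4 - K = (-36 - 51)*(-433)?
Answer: 37667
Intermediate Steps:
K = -37667 (K = 4 - (-36 - 51)*(-433) = 4 - (-87)*(-433) = 4 - 1*37671 = 4 - 37671 = -37667)
-K = -1*(-37667) = 37667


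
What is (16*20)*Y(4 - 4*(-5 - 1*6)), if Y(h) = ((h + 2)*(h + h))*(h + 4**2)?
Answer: 98304000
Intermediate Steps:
Y(h) = 2*h*(2 + h)*(16 + h) (Y(h) = ((2 + h)*(2*h))*(h + 16) = (2*h*(2 + h))*(16 + h) = 2*h*(2 + h)*(16 + h))
(16*20)*Y(4 - 4*(-5 - 1*6)) = (16*20)*(2*(4 - 4*(-5 - 1*6))*(32 + (4 - 4*(-5 - 1*6))**2 + 18*(4 - 4*(-5 - 1*6)))) = 320*(2*(4 - 4*(-5 - 6))*(32 + (4 - 4*(-5 - 6))**2 + 18*(4 - 4*(-5 - 6)))) = 320*(2*(4 - 4*(-11))*(32 + (4 - 4*(-11))**2 + 18*(4 - 4*(-11)))) = 320*(2*(4 + 44)*(32 + (4 + 44)**2 + 18*(4 + 44))) = 320*(2*48*(32 + 48**2 + 18*48)) = 320*(2*48*(32 + 2304 + 864)) = 320*(2*48*3200) = 320*307200 = 98304000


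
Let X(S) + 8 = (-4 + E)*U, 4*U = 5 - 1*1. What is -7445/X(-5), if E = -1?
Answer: 7445/13 ≈ 572.69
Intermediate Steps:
U = 1 (U = (5 - 1*1)/4 = (5 - 1)/4 = (¼)*4 = 1)
X(S) = -13 (X(S) = -8 + (-4 - 1)*1 = -8 - 5*1 = -8 - 5 = -13)
-7445/X(-5) = -7445/(-13) = -7445*(-1/13) = 7445/13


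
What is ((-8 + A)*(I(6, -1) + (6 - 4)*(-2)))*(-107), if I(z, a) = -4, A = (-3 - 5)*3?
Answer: -27392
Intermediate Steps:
A = -24 (A = -8*3 = -24)
((-8 + A)*(I(6, -1) + (6 - 4)*(-2)))*(-107) = ((-8 - 24)*(-4 + (6 - 4)*(-2)))*(-107) = -32*(-4 + 2*(-2))*(-107) = -32*(-4 - 4)*(-107) = -32*(-8)*(-107) = 256*(-107) = -27392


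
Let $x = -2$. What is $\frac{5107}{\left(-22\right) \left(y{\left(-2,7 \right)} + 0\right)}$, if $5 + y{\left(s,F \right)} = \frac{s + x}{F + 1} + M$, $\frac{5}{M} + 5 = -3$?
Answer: $\frac{20428}{539} \approx 37.9$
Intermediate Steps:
$M = - \frac{5}{8}$ ($M = \frac{5}{-5 - 3} = \frac{5}{-8} = 5 \left(- \frac{1}{8}\right) = - \frac{5}{8} \approx -0.625$)
$y{\left(s,F \right)} = - \frac{45}{8} + \frac{-2 + s}{1 + F}$ ($y{\left(s,F \right)} = -5 - \left(\frac{5}{8} - \frac{s - 2}{F + 1}\right) = -5 - \left(\frac{5}{8} - \frac{-2 + s}{1 + F}\right) = - \frac{45}{8} + \frac{-2 + s}{1 + F}$)
$\frac{5107}{\left(-22\right) \left(y{\left(-2,7 \right)} + 0\right)} = \frac{5107}{\left(-22\right) \left(\frac{-61 - 315 + 8 \left(-2\right)}{8 \left(1 + 7\right)} + 0\right)} = \frac{5107}{\left(-22\right) \left(\frac{-61 - 315 - 16}{8 \cdot 8} + 0\right)} = \frac{5107}{\left(-22\right) \left(\frac{1}{8} \cdot \frac{1}{8} \left(-392\right) + 0\right)} = \frac{5107}{\left(-22\right) \left(- \frac{49}{8} + 0\right)} = \frac{5107}{\left(-22\right) \left(- \frac{49}{8}\right)} = \frac{5107}{\frac{539}{4}} = 5107 \cdot \frac{4}{539} = \frac{20428}{539}$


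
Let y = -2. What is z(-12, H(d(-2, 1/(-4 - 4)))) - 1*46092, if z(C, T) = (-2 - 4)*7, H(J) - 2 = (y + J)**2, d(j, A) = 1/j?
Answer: -46134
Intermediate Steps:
d(j, A) = 1/j
H(J) = 2 + (-2 + J)**2
z(C, T) = -42 (z(C, T) = -6*7 = -42)
z(-12, H(d(-2, 1/(-4 - 4)))) - 1*46092 = -42 - 1*46092 = -42 - 46092 = -46134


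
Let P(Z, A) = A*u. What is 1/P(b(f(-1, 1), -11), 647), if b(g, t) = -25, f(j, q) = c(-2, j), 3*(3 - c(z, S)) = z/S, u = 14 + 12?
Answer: 1/16822 ≈ 5.9446e-5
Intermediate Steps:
u = 26
c(z, S) = 3 - z/(3*S)
f(j, q) = 3 + 2/(3*j) (f(j, q) = 3 - ⅓*(-2)/j = 3 + 2/(3*j))
P(Z, A) = 26*A (P(Z, A) = A*26 = 26*A)
1/P(b(f(-1, 1), -11), 647) = 1/(26*647) = 1/16822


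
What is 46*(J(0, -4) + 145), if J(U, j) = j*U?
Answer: 6670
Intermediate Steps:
J(U, j) = U*j
46*(J(0, -4) + 145) = 46*(0*(-4) + 145) = 46*(0 + 145) = 46*145 = 6670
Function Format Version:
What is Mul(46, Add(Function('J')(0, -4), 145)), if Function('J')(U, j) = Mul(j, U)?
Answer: 6670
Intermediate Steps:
Function('J')(U, j) = Mul(U, j)
Mul(46, Add(Function('J')(0, -4), 145)) = Mul(46, Add(Mul(0, -4), 145)) = Mul(46, Add(0, 145)) = Mul(46, 145) = 6670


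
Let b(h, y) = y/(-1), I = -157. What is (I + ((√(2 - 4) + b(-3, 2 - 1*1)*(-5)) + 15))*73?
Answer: -10001 + 73*I*√2 ≈ -10001.0 + 103.24*I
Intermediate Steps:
b(h, y) = -y (b(h, y) = y*(-1) = -y)
(I + ((√(2 - 4) + b(-3, 2 - 1*1)*(-5)) + 15))*73 = (-157 + ((√(2 - 4) - (2 - 1*1)*(-5)) + 15))*73 = (-157 + ((√(-2) - (2 - 1)*(-5)) + 15))*73 = (-157 + ((I*√2 - 1*1*(-5)) + 15))*73 = (-157 + ((I*√2 - 1*(-5)) + 15))*73 = (-157 + ((I*√2 + 5) + 15))*73 = (-157 + ((5 + I*√2) + 15))*73 = (-157 + (20 + I*√2))*73 = (-137 + I*√2)*73 = -10001 + 73*I*√2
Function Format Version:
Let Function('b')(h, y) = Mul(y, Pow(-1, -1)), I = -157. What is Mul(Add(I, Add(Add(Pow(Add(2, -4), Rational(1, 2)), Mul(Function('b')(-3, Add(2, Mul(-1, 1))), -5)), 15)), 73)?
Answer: Add(-10001, Mul(73, I, Pow(2, Rational(1, 2)))) ≈ Add(-10001., Mul(103.24, I))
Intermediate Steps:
Function('b')(h, y) = Mul(-1, y) (Function('b')(h, y) = Mul(y, -1) = Mul(-1, y))
Mul(Add(I, Add(Add(Pow(Add(2, -4), Rational(1, 2)), Mul(Function('b')(-3, Add(2, Mul(-1, 1))), -5)), 15)), 73) = Mul(Add(-157, Add(Add(Pow(Add(2, -4), Rational(1, 2)), Mul(Mul(-1, Add(2, Mul(-1, 1))), -5)), 15)), 73) = Mul(Add(-157, Add(Add(Pow(-2, Rational(1, 2)), Mul(Mul(-1, Add(2, -1)), -5)), 15)), 73) = Mul(Add(-157, Add(Add(Mul(I, Pow(2, Rational(1, 2))), Mul(Mul(-1, 1), -5)), 15)), 73) = Mul(Add(-157, Add(Add(Mul(I, Pow(2, Rational(1, 2))), Mul(-1, -5)), 15)), 73) = Mul(Add(-157, Add(Add(Mul(I, Pow(2, Rational(1, 2))), 5), 15)), 73) = Mul(Add(-157, Add(Add(5, Mul(I, Pow(2, Rational(1, 2)))), 15)), 73) = Mul(Add(-157, Add(20, Mul(I, Pow(2, Rational(1, 2))))), 73) = Mul(Add(-137, Mul(I, Pow(2, Rational(1, 2)))), 73) = Add(-10001, Mul(73, I, Pow(2, Rational(1, 2))))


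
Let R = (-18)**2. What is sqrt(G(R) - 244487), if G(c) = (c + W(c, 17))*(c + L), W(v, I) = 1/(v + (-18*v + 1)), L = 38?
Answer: 3*I*sqrt(428619144365)/5507 ≈ 356.65*I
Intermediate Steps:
R = 324
W(v, I) = 1/(1 - 17*v) (W(v, I) = 1/(v + (1 - 18*v)) = 1/(1 - 17*v))
G(c) = (38 + c)*(c - 1/(-1 + 17*c)) (G(c) = (c - 1/(-1 + 17*c))*(c + 38) = (c - 1/(-1 + 17*c))*(38 + c) = (38 + c)*(c - 1/(-1 + 17*c)))
sqrt(G(R) - 244487) = sqrt((-38 - 1*324 + 324*(-1 + 17*324)*(38 + 324))/(-1 + 17*324) - 244487) = sqrt((-38 - 324 + 324*(-1 + 5508)*362)/(-1 + 5508) - 244487) = sqrt((-38 - 324 + 324*5507*362)/5507 - 244487) = sqrt((-38 - 324 + 645905016)/5507 - 244487) = sqrt((1/5507)*645904654 - 244487) = sqrt(645904654/5507 - 244487) = sqrt(-700485255/5507) = 3*I*sqrt(428619144365)/5507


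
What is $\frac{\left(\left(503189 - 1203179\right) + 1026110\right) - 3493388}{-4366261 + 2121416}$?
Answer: $\frac{3167268}{2244845} \approx 1.4109$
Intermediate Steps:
$\frac{\left(\left(503189 - 1203179\right) + 1026110\right) - 3493388}{-4366261 + 2121416} = \frac{\left(-699990 + 1026110\right) - 3493388}{-2244845} = \left(326120 - 3493388\right) \left(- \frac{1}{2244845}\right) = \left(-3167268\right) \left(- \frac{1}{2244845}\right) = \frac{3167268}{2244845}$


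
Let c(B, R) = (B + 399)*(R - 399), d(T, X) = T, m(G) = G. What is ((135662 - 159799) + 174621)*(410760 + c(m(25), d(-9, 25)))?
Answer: 35780279712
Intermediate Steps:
c(B, R) = (-399 + R)*(399 + B) (c(B, R) = (399 + B)*(-399 + R) = (-399 + R)*(399 + B))
((135662 - 159799) + 174621)*(410760 + c(m(25), d(-9, 25))) = ((135662 - 159799) + 174621)*(410760 + (-159201 - 399*25 + 399*(-9) + 25*(-9))) = (-24137 + 174621)*(410760 + (-159201 - 9975 - 3591 - 225)) = 150484*(410760 - 172992) = 150484*237768 = 35780279712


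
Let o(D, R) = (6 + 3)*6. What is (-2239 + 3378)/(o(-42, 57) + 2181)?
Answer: 1139/2235 ≈ 0.50962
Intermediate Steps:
o(D, R) = 54 (o(D, R) = 9*6 = 54)
(-2239 + 3378)/(o(-42, 57) + 2181) = (-2239 + 3378)/(54 + 2181) = 1139/2235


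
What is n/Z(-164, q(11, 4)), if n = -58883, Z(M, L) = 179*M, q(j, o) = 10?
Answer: 58883/29356 ≈ 2.0058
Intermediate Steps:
n/Z(-164, q(11, 4)) = -58883/(179*(-164)) = -58883/(-29356) = -58883*(-1/29356) = 58883/29356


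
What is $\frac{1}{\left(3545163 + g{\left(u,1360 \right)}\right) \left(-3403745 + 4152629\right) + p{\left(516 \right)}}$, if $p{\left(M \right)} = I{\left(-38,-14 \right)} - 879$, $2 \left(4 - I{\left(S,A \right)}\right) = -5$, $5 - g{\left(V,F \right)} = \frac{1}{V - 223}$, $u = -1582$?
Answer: $\frac{3610}{9584259727316363} \approx 3.7666 \cdot 10^{-13}$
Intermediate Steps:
$g{\left(V,F \right)} = 5 - \frac{1}{-223 + V}$ ($g{\left(V,F \right)} = 5 - \frac{1}{V - 223} = 5 - \frac{1}{-223 + V}$)
$I{\left(S,A \right)} = \frac{13}{2}$ ($I{\left(S,A \right)} = 4 - - \frac{5}{2} = 4 + \frac{5}{2} = \frac{13}{2}$)
$p{\left(M \right)} = - \frac{1745}{2}$ ($p{\left(M \right)} = \frac{13}{2} - 879 = - \frac{1745}{2}$)
$\frac{1}{\left(3545163 + g{\left(u,1360 \right)}\right) \left(-3403745 + 4152629\right) + p{\left(516 \right)}} = \frac{1}{\left(3545163 + \frac{-1116 + 5 \left(-1582\right)}{-223 - 1582}\right) \left(-3403745 + 4152629\right) - \frac{1745}{2}} = \frac{1}{\left(3545163 + \frac{-1116 - 7910}{-1805}\right) 748884 - \frac{1745}{2}} = \frac{1}{\left(3545163 - - \frac{9026}{1805}\right) 748884 - \frac{1745}{2}} = \frac{1}{\left(3545163 + \frac{9026}{1805}\right) 748884 - \frac{1745}{2}} = \frac{1}{\frac{6399028241}{1805} \cdot 748884 - \frac{1745}{2}} = \frac{1}{\frac{4792129865233044}{1805} - \frac{1745}{2}} = \frac{1}{\frac{9584259727316363}{3610}} = \frac{3610}{9584259727316363}$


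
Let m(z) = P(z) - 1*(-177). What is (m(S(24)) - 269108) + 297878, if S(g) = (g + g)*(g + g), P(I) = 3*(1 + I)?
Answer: 35862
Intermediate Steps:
P(I) = 3 + 3*I
S(g) = 4*g² (S(g) = (2*g)*(2*g) = 4*g²)
m(z) = 180 + 3*z (m(z) = (3 + 3*z) - 1*(-177) = (3 + 3*z) + 177 = 180 + 3*z)
(m(S(24)) - 269108) + 297878 = ((180 + 3*(4*24²)) - 269108) + 297878 = ((180 + 3*(4*576)) - 269108) + 297878 = ((180 + 3*2304) - 269108) + 297878 = ((180 + 6912) - 269108) + 297878 = (7092 - 269108) + 297878 = -262016 + 297878 = 35862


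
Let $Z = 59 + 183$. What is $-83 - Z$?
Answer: $-325$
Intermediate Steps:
$Z = 242$
$-83 - Z = -83 - 242 = -325$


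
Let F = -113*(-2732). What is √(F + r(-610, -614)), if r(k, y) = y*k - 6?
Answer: 5*√27330 ≈ 826.59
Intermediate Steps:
r(k, y) = -6 + k*y (r(k, y) = k*y - 6 = -6 + k*y)
F = 308716
√(F + r(-610, -614)) = √(308716 + (-6 - 610*(-614))) = √(308716 + (-6 + 374540)) = √(308716 + 374534) = √683250 = 5*√27330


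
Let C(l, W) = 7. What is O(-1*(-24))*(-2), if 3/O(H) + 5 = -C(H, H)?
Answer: 1/2 ≈ 0.50000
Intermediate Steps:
O(H) = -1/4 (O(H) = 3/(-5 - 1*7) = 3/(-5 - 7) = 3/(-12) = 3*(-1/12) = -1/4)
O(-1*(-24))*(-2) = -1/4*(-2) = 1/2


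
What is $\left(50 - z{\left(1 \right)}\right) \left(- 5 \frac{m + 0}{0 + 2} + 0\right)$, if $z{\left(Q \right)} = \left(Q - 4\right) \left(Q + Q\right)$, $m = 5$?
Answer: $-700$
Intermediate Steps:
$z{\left(Q \right)} = 2 Q \left(-4 + Q\right)$ ($z{\left(Q \right)} = \left(-4 + Q\right) 2 Q = 2 Q \left(-4 + Q\right)$)
$\left(50 - z{\left(1 \right)}\right) \left(- 5 \frac{m + 0}{0 + 2} + 0\right) = \left(50 - 2 \cdot 1 \left(-4 + 1\right)\right) \left(- 5 \frac{5 + 0}{0 + 2} + 0\right) = \left(50 - 2 \cdot 1 \left(-3\right)\right) \left(- 5 \cdot \frac{5}{2} + 0\right) = \left(50 - -6\right) \left(- 5 \cdot 5 \cdot \frac{1}{2} + 0\right) = \left(50 + 6\right) \left(\left(-5\right) \frac{5}{2} + 0\right) = 56 \left(- \frac{25}{2} + 0\right) = 56 \left(- \frac{25}{2}\right) = -700$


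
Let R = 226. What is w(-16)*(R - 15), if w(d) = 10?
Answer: 2110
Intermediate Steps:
w(-16)*(R - 15) = 10*(226 - 15) = 10*211 = 2110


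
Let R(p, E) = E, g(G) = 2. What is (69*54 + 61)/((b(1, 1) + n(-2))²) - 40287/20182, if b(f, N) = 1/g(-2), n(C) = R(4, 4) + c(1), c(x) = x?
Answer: 300842209/2442022 ≈ 123.19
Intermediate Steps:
n(C) = 5 (n(C) = 4 + 1 = 5)
b(f, N) = ½ (b(f, N) = 1/2 = ½)
(69*54 + 61)/((b(1, 1) + n(-2))²) - 40287/20182 = (69*54 + 61)/((½ + 5)²) - 40287/20182 = (3726 + 61)/((11/2)²) - 40287*1/20182 = 3787/(121/4) - 40287/20182 = 3787*(4/121) - 40287/20182 = 15148/121 - 40287/20182 = 300842209/2442022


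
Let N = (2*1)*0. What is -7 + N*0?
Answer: -7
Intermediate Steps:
N = 0 (N = 2*0 = 0)
-7 + N*0 = -7 + 0*0 = -7 + 0 = -7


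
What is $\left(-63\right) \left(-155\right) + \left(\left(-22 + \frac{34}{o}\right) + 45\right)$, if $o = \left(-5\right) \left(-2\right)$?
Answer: $\frac{48957}{5} \approx 9791.4$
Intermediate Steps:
$o = 10$
$\left(-63\right) \left(-155\right) + \left(\left(-22 + \frac{34}{o}\right) + 45\right) = \left(-63\right) \left(-155\right) + \left(\left(-22 + \frac{34}{10}\right) + 45\right) = 9765 + \left(\left(-22 + 34 \cdot \frac{1}{10}\right) + 45\right) = 9765 + \left(\left(-22 + \frac{17}{5}\right) + 45\right) = 9765 + \left(- \frac{93}{5} + 45\right) = 9765 + \frac{132}{5} = \frac{48957}{5}$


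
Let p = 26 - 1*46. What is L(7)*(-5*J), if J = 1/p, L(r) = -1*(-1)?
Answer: 1/4 ≈ 0.25000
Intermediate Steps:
p = -20 (p = 26 - 46 = -20)
L(r) = 1
J = -1/20 (J = 1/(-20) = -1/20 ≈ -0.050000)
L(7)*(-5*J) = 1*(-5*(-1/20)) = 1*(1/4) = 1/4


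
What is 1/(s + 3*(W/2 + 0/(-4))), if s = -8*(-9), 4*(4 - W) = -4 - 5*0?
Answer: 2/159 ≈ 0.012579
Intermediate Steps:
W = 5 (W = 4 - (-4 - 5*0)/4 = 4 - (-4 + 0)/4 = 4 - ¼*(-4) = 4 + 1 = 5)
s = 72
1/(s + 3*(W/2 + 0/(-4))) = 1/(72 + 3*(5/2 + 0/(-4))) = 1/(72 + 3*(5*(½) + 0*(-¼))) = 1/(72 + 3*(5/2 + 0)) = 1/(72 + 3*(5/2)) = 1/(72 + 15/2) = 1/(159/2) = 2/159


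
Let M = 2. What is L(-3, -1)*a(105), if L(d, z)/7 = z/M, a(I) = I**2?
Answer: -77175/2 ≈ -38588.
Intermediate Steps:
L(d, z) = 7*z/2 (L(d, z) = 7*(z/2) = 7*z/2)
L(-3, -1)*a(105) = ((7/2)*(-1))*105**2 = -7/2*11025 = -77175/2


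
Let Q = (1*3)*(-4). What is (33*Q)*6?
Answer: -2376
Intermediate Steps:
Q = -12 (Q = 3*(-4) = -12)
(33*Q)*6 = (33*(-12))*6 = -396*6 = -2376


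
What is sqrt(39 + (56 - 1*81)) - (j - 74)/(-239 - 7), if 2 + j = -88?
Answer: -2/3 + sqrt(14) ≈ 3.0750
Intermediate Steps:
j = -90 (j = -2 - 88 = -90)
sqrt(39 + (56 - 1*81)) - (j - 74)/(-239 - 7) = sqrt(39 + (56 - 1*81)) - (-90 - 74)/(-239 - 7) = sqrt(39 + (56 - 81)) - (-164)/(-246) = sqrt(39 - 25) - (-164)*(-1)/246 = sqrt(14) - 1*2/3 = sqrt(14) - 2/3 = -2/3 + sqrt(14)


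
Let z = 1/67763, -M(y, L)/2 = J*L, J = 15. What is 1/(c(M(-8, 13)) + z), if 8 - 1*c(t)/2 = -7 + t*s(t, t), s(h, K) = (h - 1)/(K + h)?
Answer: 67763/28528224 ≈ 0.0023753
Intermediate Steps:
s(h, K) = (-1 + h)/(K + h)
M(y, L) = -30*L
c(t) = 31 - t (c(t) = 16 - 2*(-7 + t*((-1 + t)/(t + t))) = 16 - 2*(-7 + t*((-1 + t)/((2*t)))) = 16 - 2*(-7 + t*((1/(2*t))*(-1 + t))) = 16 - 2*(-7 + t*((-1 + t)/(2*t))) = 16 - 2*(-7 + (-½ + t/2)) = 16 - 2*(-15/2 + t/2) = 16 + (15 - t) = 31 - t)
z = 1/67763 ≈ 1.4757e-5
1/(c(M(-8, 13)) + z) = 1/((31 - (-30)*13) + 1/67763) = 1/((31 - 1*(-390)) + 1/67763) = 1/((31 + 390) + 1/67763) = 1/(421 + 1/67763) = 1/(28528224/67763) = 67763/28528224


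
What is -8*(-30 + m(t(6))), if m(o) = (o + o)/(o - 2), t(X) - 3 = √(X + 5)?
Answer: 1136/5 - 16*√11/5 ≈ 216.59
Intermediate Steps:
t(X) = 3 + √(5 + X) (t(X) = 3 + √(X + 5) = 3 + √(5 + X))
m(o) = 2*o/(-2 + o) (m(o) = (2*o)/(-2 + o) = 2*o/(-2 + o))
-8*(-30 + m(t(6))) = -8*(-30 + 2*(3 + √(5 + 6))/(-2 + (3 + √(5 + 6)))) = -8*(-30 + 2*(3 + √11)/(-2 + (3 + √11))) = -8*(-30 + 2*(3 + √11)/(1 + √11)) = 240 - 16*(3 + √11)/(1 + √11)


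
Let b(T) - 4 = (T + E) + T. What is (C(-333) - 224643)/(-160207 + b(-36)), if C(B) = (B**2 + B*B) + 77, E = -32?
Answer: 2788/160307 ≈ 0.017392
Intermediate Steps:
C(B) = 77 + 2*B**2 (C(B) = (B**2 + B**2) + 77 = 2*B**2 + 77 = 77 + 2*B**2)
b(T) = -28 + 2*T (b(T) = 4 + ((T - 32) + T) = 4 + ((-32 + T) + T) = 4 + (-32 + 2*T) = -28 + 2*T)
(C(-333) - 224643)/(-160207 + b(-36)) = ((77 + 2*(-333)**2) - 224643)/(-160207 + (-28 + 2*(-36))) = ((77 + 2*110889) - 224643)/(-160207 + (-28 - 72)) = ((77 + 221778) - 224643)/(-160207 - 100) = (221855 - 224643)/(-160307) = -2788*(-1/160307) = 2788/160307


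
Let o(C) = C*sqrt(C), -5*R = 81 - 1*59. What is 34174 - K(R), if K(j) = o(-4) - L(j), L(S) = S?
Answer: 170848/5 + 8*I ≈ 34170.0 + 8.0*I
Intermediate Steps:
R = -22/5 (R = -(81 - 1*59)/5 = -(81 - 59)/5 = -1/5*22 = -22/5 ≈ -4.4000)
o(C) = C**(3/2)
K(j) = -j - 8*I (K(j) = (-4)**(3/2) - j = -8*I - j = -j - 8*I)
34174 - K(R) = 34174 - (-1*(-22/5) - 8*I) = 34174 - (22/5 - 8*I) = 34174 + (-22/5 + 8*I) = 170848/5 + 8*I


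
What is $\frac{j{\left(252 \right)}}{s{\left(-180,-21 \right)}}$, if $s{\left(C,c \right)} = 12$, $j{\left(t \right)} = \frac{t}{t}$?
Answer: $\frac{1}{12} \approx 0.083333$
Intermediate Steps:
$j{\left(t \right)} = 1$
$\frac{j{\left(252 \right)}}{s{\left(-180,-21 \right)}} = 1 \cdot \frac{1}{12} = \frac{1}{12}$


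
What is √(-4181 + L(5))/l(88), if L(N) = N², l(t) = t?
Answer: I*√1039/44 ≈ 0.73258*I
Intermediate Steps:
√(-4181 + L(5))/l(88) = √(-4181 + 5²)/88 = √(-4181 + 25)*(1/88) = √(-4156)*(1/88) = (2*I*√1039)*(1/88) = I*√1039/44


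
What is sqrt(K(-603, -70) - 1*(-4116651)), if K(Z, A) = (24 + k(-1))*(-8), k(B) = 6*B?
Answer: sqrt(4116507) ≈ 2028.9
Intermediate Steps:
K(Z, A) = -144 (K(Z, A) = (24 + 6*(-1))*(-8) = (24 - 6)*(-8) = 18*(-8) = -144)
sqrt(K(-603, -70) - 1*(-4116651)) = sqrt(-144 - 1*(-4116651)) = sqrt(-144 + 4116651) = sqrt(4116507)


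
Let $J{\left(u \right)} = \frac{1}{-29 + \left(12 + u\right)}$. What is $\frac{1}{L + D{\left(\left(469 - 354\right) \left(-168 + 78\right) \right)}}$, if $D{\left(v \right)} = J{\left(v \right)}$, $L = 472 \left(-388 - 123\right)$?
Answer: $- \frac{10367}{2500437465} \approx -4.1461 \cdot 10^{-6}$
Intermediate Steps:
$L = -241192$ ($L = 472 \left(-511\right) = -241192$)
$J{\left(u \right)} = \frac{1}{-17 + u}$
$D{\left(v \right)} = \frac{1}{-17 + v}$
$\frac{1}{L + D{\left(\left(469 - 354\right) \left(-168 + 78\right) \right)}} = \frac{1}{-241192 + \frac{1}{-17 + \left(469 - 354\right) \left(-168 + 78\right)}} = \frac{1}{-241192 + \frac{1}{-17 + 115 \left(-90\right)}} = \frac{1}{-241192 + \frac{1}{-17 - 10350}} = \frac{1}{-241192 + \frac{1}{-10367}} = \frac{1}{-241192 - \frac{1}{10367}} = \frac{1}{- \frac{2500437465}{10367}} = - \frac{10367}{2500437465}$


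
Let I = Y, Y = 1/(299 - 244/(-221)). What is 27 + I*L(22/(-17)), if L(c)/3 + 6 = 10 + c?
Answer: 1792515/66323 ≈ 27.027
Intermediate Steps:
L(c) = 12 + 3*c (L(c) = -18 + 3*(10 + c) = -18 + (30 + 3*c) = 12 + 3*c)
Y = 221/66323 (Y = 1/(299 - 244*(-1/221)) = 1/(299 + 244/221) = 1/(66323/221) = 221/66323 ≈ 0.0033322)
I = 221/66323 ≈ 0.0033322
27 + I*L(22/(-17)) = 27 + 221*(12 + 3*(22/(-17)))/66323 = 27 + 221*(12 + 3*(22*(-1/17)))/66323 = 27 + 221*(12 + 3*(-22/17))/66323 = 27 + 221*(12 - 66/17)/66323 = 27 + (221/66323)*(138/17) = 27 + 1794/66323 = 1792515/66323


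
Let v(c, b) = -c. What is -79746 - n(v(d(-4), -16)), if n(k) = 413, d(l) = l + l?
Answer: -80159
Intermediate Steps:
d(l) = 2*l
-79746 - n(v(d(-4), -16)) = -79746 - 1*413 = -79746 - 413 = -80159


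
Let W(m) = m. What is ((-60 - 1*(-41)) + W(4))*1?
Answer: -15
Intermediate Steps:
((-60 - 1*(-41)) + W(4))*1 = ((-60 - 1*(-41)) + 4)*1 = ((-60 + 41) + 4)*1 = (-19 + 4)*1 = -15*1 = -15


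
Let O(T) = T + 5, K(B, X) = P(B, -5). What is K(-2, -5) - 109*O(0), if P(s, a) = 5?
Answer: -540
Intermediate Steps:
K(B, X) = 5
O(T) = 5 + T
K(-2, -5) - 109*O(0) = 5 - 109*(5 + 0) = 5 - 109*5 = 5 - 545 = -540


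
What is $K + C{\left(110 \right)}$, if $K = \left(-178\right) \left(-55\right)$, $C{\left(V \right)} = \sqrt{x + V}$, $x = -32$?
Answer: $9790 + \sqrt{78} \approx 9798.8$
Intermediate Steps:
$C{\left(V \right)} = \sqrt{-32 + V}$
$K = 9790$
$K + C{\left(110 \right)} = 9790 + \sqrt{-32 + 110} = 9790 + \sqrt{78}$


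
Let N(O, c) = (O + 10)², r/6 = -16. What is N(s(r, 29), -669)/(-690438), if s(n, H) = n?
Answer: -3698/345219 ≈ -0.010712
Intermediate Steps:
r = -96 (r = 6*(-16) = -96)
N(O, c) = (10 + O)²
N(s(r, 29), -669)/(-690438) = (10 - 96)²/(-690438) = (-86)²*(-1/690438) = 7396*(-1/690438) = -3698/345219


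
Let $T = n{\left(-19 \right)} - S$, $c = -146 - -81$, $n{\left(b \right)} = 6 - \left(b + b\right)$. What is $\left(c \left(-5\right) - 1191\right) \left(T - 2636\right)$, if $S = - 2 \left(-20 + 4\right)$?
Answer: $2272384$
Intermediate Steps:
$n{\left(b \right)} = 6 - 2 b$
$c = -65$ ($c = -146 + 81 = -65$)
$S = 32$ ($S = \left(-2\right) \left(-16\right) = 32$)
$T = 12$ ($T = \left(6 - -38\right) - 32 = \left(6 + 38\right) - 32 = 44 - 32 = 12$)
$\left(c \left(-5\right) - 1191\right) \left(T - 2636\right) = \left(\left(-65\right) \left(-5\right) - 1191\right) \left(12 - 2636\right) = \left(325 - 1191\right) \left(-2624\right) = \left(-866\right) \left(-2624\right) = 2272384$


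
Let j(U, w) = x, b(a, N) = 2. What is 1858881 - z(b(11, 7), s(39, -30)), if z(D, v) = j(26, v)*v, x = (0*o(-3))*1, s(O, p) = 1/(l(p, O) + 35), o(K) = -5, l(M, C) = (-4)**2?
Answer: 1858881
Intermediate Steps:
l(M, C) = 16
s(O, p) = 1/51 (s(O, p) = 1/(16 + 35) = 1/51)
x = 0 (x = (0*(-5))*1 = 0*1 = 0)
j(U, w) = 0
z(D, v) = 0 (z(D, v) = 0*v = 0)
1858881 - z(b(11, 7), s(39, -30)) = 1858881 - 1*0 = 1858881 + 0 = 1858881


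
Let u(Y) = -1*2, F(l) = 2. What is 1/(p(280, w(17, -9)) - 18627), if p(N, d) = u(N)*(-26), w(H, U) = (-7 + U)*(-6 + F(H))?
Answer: -1/18575 ≈ -5.3836e-5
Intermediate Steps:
u(Y) = -2
w(H, U) = 28 - 4*U (w(H, U) = (-7 + U)*(-6 + 2) = (-7 + U)*(-4) = 28 - 4*U)
p(N, d) = 52 (p(N, d) = -2*(-26) = 52)
1/(p(280, w(17, -9)) - 18627) = 1/(52 - 18627) = 1/(-18575) = -1/18575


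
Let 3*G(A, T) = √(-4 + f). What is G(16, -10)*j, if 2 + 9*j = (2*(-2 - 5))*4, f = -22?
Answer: -58*I*√26/27 ≈ -10.953*I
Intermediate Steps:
j = -58/9 (j = -2/9 + ((2*(-2 - 5))*4)/9 = -2/9 + ((2*(-7))*4)/9 = -2/9 + (-14*4)/9 = -2/9 + (⅑)*(-56) = -2/9 - 56/9 = -58/9 ≈ -6.4444)
G(A, T) = I*√26/3 (G(A, T) = √(-4 - 22)/3 = √(-26)/3 = (I*√26)/3 = I*√26/3)
G(16, -10)*j = (I*√26/3)*(-58/9) = -58*I*√26/27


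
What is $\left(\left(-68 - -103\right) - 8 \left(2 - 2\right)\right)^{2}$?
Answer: $1225$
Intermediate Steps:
$\left(\left(-68 - -103\right) - 8 \left(2 - 2\right)\right)^{2} = \left(\left(-68 + 103\right) - 0\right)^{2} = \left(35 + 0\right)^{2} = 35^{2} = 1225$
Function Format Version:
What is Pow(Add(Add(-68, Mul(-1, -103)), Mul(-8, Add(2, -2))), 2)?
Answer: 1225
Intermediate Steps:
Pow(Add(Add(-68, Mul(-1, -103)), Mul(-8, Add(2, -2))), 2) = Pow(Add(Add(-68, 103), Mul(-8, 0)), 2) = Pow(Add(35, 0), 2) = Pow(35, 2) = 1225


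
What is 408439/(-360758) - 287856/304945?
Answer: -228397785703/110011348310 ≈ -2.0761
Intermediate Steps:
408439/(-360758) - 287856/304945 = 408439*(-1/360758) - 287856*1/304945 = -408439/360758 - 287856/304945 = -228397785703/110011348310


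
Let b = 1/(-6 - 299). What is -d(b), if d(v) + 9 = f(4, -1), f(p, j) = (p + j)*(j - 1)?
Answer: 15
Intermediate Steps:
f(p, j) = (-1 + j)*(j + p) (f(p, j) = (j + p)*(-1 + j) = (-1 + j)*(j + p))
b = -1/305 (b = 1/(-305) = -1/305 ≈ -0.0032787)
d(v) = -15 (d(v) = -9 + ((-1)² - 1*(-1) - 1*4 - 1*4) = -9 + (1 + 1 - 4 - 4) = -9 - 6 = -15)
-d(b) = -1*(-15) = 15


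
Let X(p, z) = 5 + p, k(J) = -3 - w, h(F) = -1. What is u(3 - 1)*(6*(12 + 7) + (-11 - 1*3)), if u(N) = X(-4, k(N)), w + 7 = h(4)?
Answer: 100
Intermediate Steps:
w = -8 (w = -7 - 1 = -8)
k(J) = 5 (k(J) = -3 - 1*(-8) = -3 + 8 = 5)
u(N) = 1 (u(N) = 5 - 4 = 1)
u(3 - 1)*(6*(12 + 7) + (-11 - 1*3)) = 1*(6*(12 + 7) + (-11 - 1*3)) = 1*(6*19 + (-11 - 3)) = 1*(114 - 14) = 1*100 = 100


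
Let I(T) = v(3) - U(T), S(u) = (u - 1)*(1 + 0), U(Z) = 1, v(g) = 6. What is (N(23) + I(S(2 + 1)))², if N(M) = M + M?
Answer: 2601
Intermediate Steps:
S(u) = -1 + u (S(u) = (-1 + u)*1 = -1 + u)
I(T) = 5 (I(T) = 6 - 1*1 = 6 - 1 = 5)
N(M) = 2*M
(N(23) + I(S(2 + 1)))² = (2*23 + 5)² = (46 + 5)² = 51² = 2601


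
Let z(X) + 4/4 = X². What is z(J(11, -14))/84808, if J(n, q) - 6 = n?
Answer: 36/10601 ≈ 0.0033959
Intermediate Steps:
J(n, q) = 6 + n
z(X) = -1 + X²
z(J(11, -14))/84808 = (-1 + (6 + 11)²)/84808 = (-1 + 17²)*(1/84808) = (-1 + 289)*(1/84808) = 288*(1/84808) = 36/10601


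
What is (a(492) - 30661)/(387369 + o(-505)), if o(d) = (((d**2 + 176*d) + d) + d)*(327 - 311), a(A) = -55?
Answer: -30716/3029529 ≈ -0.010139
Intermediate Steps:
o(d) = 16*d**2 + 2848*d (o(d) = ((d**2 + 177*d) + d)*16 = (d**2 + 178*d)*16 = 16*d**2 + 2848*d)
(a(492) - 30661)/(387369 + o(-505)) = (-55 - 30661)/(387369 + 16*(-505)*(178 - 505)) = -30716/(387369 + 16*(-505)*(-327)) = -30716/(387369 + 2642160) = -30716/3029529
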